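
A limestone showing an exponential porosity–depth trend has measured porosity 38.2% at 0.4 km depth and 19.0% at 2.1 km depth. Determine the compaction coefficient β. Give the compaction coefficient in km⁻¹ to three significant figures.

Athy: n(z) = n₀ e^(−βz) ⇒ n₁/n₂ = e^{β(z₂−z₁)} ⇒ β = ln(n₁/n₂)/(z₂−z₁)
β = ln(0.382/0.19) / (2.1 − 0.4) = ln(2.011) / 1.7 = 0.6984 / 1.7 = 0.4108 km⁻¹

0.411 km⁻¹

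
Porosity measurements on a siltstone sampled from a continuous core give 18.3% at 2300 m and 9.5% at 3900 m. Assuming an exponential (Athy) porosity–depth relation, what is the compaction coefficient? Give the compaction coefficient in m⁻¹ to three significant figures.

0.000410 m⁻¹

Working in km (1 km = 1000 m; β in km⁻¹ = β in m⁻¹ × 1000):
Athy: n(z) = n₀ e^(−βz) ⇒ n₁/n₂ = e^{β(z₂−z₁)} ⇒ β = ln(n₁/n₂)/(z₂−z₁)
β = ln(0.183/0.095) / (3.9 − 2.3) = ln(1.926) / 1.6 = 0.6556 / 1.6 = 0.4098 km⁻¹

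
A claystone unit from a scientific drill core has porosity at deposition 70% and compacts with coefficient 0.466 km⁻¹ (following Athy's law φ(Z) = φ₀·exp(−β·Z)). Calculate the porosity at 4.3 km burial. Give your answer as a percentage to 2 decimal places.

φ = φ₀·exp(−β·Z) = 0.7 × exp(−0.466 × 4.3) = 0.7 × exp(−2.004)
  = 0.7 × 0.1348 = 0.0944

9.44%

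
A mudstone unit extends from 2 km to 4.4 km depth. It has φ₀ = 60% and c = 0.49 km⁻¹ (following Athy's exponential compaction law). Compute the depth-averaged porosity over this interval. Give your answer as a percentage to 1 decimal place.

13.2%

⟨φ⟩ = (1/(d₂−d₁)) ∫ φ₀ e^(−cd) dd = φ₀·(e^(−c·d₁) − e^(−c·d₂)) / (c·(d₂−d₁))
e^(−0.49×2) = 0.3753; e^(−0.49×4.4) = 0.1158
⟨φ⟩ = 0.6 × (0.3753 − 0.1158) / (0.49 × 2.4) = 0.6 × 0.2207 = 0.1324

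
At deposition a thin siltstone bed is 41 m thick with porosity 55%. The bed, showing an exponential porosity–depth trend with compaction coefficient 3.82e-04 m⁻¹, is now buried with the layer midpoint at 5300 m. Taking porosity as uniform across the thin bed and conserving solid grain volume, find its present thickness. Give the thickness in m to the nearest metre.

20 m

Working in km (1 km = 1000 m; β in km⁻¹ = β in m⁻¹ × 1000):
Porosity at 5.3 km: phi = 0.55·exp(−0.382×5.3) = 0.0726
Solid-volume conservation: h(1−phi) = h₀(1−phi₀) ⇒ h = h₀·(1−phi₀)/(1−phi)
h = 0.041 × (1 − 0.55)/(1 − 0.0726) = 0.041 × 0.4852 = 0.0199 km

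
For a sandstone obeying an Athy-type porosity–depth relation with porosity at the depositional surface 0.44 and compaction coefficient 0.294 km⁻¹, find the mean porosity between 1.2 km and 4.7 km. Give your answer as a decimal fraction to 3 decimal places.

⟨phi⟩ = (1/(d₂−d₁)) ∫ phi₀ e^(−βd) dd = phi₀·(e^(−β·d₁) − e^(−β·d₂)) / (β·(d₂−d₁))
e^(−0.294×1.2) = 0.7027; e^(−0.294×4.7) = 0.2511
⟨phi⟩ = 0.44 × (0.7027 − 0.2511) / (0.294 × 3.5) = 0.44 × 0.4389 = 0.1931

0.193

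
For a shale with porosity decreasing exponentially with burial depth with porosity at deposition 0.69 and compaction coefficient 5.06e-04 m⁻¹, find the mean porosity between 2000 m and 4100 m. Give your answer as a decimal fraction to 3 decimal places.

0.154

Working in km (1 km = 1000 m; c in km⁻¹ = c in m⁻¹ × 1000):
⟨phi⟩ = (1/(z₂−z₁)) ∫ phi₀ e^(−cz) dz = phi₀·(e^(−c·z₁) − e^(−c·z₂)) / (c·(z₂−z₁))
e^(−0.506×2) = 0.3635; e^(−0.506×4.1) = 0.1256
⟨phi⟩ = 0.69 × (0.3635 − 0.1256) / (0.506 × 2.1) = 0.69 × 0.2239 = 0.1545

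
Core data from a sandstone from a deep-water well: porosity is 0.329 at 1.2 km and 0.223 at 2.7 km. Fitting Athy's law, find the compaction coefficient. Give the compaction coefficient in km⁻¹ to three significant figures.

Athy: n(Z) = n₀ e^(−βZ) ⇒ n₁/n₂ = e^{β(Z₂−Z₁)} ⇒ β = ln(n₁/n₂)/(Z₂−Z₁)
β = ln(0.329/0.223) / (2.7 − 1.2) = ln(1.475) / 1.5 = 0.3889 / 1.5 = 0.2593 km⁻¹

0.259 km⁻¹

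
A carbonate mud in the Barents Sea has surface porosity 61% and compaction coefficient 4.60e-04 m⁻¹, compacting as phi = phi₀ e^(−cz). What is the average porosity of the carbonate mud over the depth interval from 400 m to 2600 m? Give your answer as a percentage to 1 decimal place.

Working in km (1 km = 1000 m; c in km⁻¹ = c in m⁻¹ × 1000):
⟨phi⟩ = (1/(z₂−z₁)) ∫ phi₀ e^(−cz) dz = phi₀·(e^(−c·z₁) − e^(−c·z₂)) / (c·(z₂−z₁))
e^(−0.46×0.4) = 0.8319; e^(−0.46×2.6) = 0.3024
⟨phi⟩ = 0.61 × (0.8319 − 0.3024) / (0.46 × 2.2) = 0.61 × 0.5233 = 0.3192

31.9%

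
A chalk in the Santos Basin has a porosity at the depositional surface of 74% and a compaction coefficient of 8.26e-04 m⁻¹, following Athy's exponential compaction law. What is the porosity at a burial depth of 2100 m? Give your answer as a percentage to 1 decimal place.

13.1%

Working in km (1 km = 1000 m; k in km⁻¹ = k in m⁻¹ × 1000):
n = n₀·exp(−k·Z) = 0.74 × exp(−0.826 × 2.1) = 0.74 × exp(−1.735)
  = 0.74 × 0.1765 = 0.1306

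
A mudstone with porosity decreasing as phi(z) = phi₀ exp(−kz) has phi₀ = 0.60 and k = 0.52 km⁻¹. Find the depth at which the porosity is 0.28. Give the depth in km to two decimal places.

Invert Athy's law: z = ln(phi₀/phi) / k
z = ln(0.6/0.28) / 0.52 = ln(2.143) / 0.52 = 0.7621 / 0.52 = 1.466 km

1.47 km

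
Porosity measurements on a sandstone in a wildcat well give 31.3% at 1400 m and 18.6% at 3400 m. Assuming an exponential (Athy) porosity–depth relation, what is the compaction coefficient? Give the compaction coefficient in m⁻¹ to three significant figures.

0.000260 m⁻¹

Working in km (1 km = 1000 m; k in km⁻¹ = k in m⁻¹ × 1000):
Athy: φ(d) = φ₀ e^(−kd) ⇒ φ₁/φ₂ = e^{k(d₂−d₁)} ⇒ k = ln(φ₁/φ₂)/(d₂−d₁)
k = ln(0.313/0.186) / (3.4 − 1.4) = ln(1.683) / 2 = 0.5205 / 2 = 0.2602 km⁻¹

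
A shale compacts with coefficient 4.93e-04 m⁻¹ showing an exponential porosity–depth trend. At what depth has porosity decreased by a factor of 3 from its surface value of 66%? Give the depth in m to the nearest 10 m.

Working in km (1 km = 1000 m; k in km⁻¹ = k in m⁻¹ × 1000):
n/n₀ = 1/3 ⇒ exp(−k·z) = 1/3 ⇒ z = ln(3) / k
z = 1.0986 / 0.493 = 2.228 km

2230 m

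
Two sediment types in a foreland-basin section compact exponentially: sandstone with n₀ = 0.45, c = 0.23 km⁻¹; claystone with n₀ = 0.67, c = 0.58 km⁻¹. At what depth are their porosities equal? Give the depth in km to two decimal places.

Set n₀ₐ e^(−cₐd) = n₀ᵦ e^(−cᵦd) ⇒ ln(n₀ₐ/n₀ᵦ) = (cₐ − cᵦ)·d
d = ln(0.45/0.67) / (0.23 − 0.58) = -0.3980 / -0.35 = 1.137 km

1.14 km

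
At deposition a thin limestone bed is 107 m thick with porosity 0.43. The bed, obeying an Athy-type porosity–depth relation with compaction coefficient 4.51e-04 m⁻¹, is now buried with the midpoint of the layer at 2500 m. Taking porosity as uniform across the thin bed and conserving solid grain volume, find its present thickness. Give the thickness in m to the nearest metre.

71 m

Working in km (1 km = 1000 m; k in km⁻¹ = k in m⁻¹ × 1000):
Porosity at 2.5 km: φ = 0.43·exp(−0.451×2.5) = 0.1393
Solid-volume conservation: h(1−φ) = h₀(1−φ₀) ⇒ h = h₀·(1−φ₀)/(1−φ)
h = 0.107 × (1 − 0.43)/(1 − 0.1393) = 0.107 × 0.6622 = 0.0709 km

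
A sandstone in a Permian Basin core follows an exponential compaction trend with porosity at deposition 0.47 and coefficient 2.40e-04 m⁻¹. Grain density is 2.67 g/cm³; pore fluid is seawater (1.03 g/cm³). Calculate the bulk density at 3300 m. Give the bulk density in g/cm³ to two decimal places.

Working in km (1 km = 1000 m; β in km⁻¹ = β in m⁻¹ × 1000):
Porosity at depth: φ = 0.47·exp(−0.24×3.3) = 0.47×0.4529 = 0.2129
Bulk density: ρ_b = (1−φ)ρ_g + φ·ρ_f = 0.7871×2.67 + 0.2129×1.03
       = 2.102 + 0.219 = 2.321 g/cm³

2.32 g/cm³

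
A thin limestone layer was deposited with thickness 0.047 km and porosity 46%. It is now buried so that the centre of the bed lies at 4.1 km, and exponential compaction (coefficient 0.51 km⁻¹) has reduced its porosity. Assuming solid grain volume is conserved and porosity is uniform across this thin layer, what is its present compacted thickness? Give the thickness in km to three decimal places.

0.027 km

Porosity at 4.1 km: n = 0.46·exp(−0.51×4.1) = 0.0568
Solid-volume conservation: h(1−n) = h₀(1−n₀) ⇒ h = h₀·(1−n₀)/(1−n)
h = 0.047 × (1 − 0.46)/(1 − 0.0568) = 0.047 × 0.5725 = 0.0269 km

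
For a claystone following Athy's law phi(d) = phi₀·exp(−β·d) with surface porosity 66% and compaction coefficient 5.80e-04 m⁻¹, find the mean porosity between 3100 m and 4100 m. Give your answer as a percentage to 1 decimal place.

8.3%

Working in km (1 km = 1000 m; β in km⁻¹ = β in m⁻¹ × 1000):
⟨phi⟩ = (1/(d₂−d₁)) ∫ phi₀ e^(−βd) dd = phi₀·(e^(−β·d₁) − e^(−β·d₂)) / (β·(d₂−d₁))
e^(−0.58×3.1) = 0.1656; e^(−0.58×4.1) = 0.0927
⟨phi⟩ = 0.66 × (0.1656 − 0.0927) / (0.58 × 1) = 0.66 × 0.1257 = 0.0829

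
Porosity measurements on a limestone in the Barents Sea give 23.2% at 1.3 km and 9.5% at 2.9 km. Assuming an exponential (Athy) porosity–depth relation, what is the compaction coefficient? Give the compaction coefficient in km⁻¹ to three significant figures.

Athy: n(z) = n₀ e^(−cz) ⇒ n₁/n₂ = e^{c(z₂−z₁)} ⇒ c = ln(n₁/n₂)/(z₂−z₁)
c = ln(0.232/0.095) / (2.9 − 1.3) = ln(2.442) / 1.6 = 0.8929 / 1.6 = 0.558 km⁻¹

0.558 km⁻¹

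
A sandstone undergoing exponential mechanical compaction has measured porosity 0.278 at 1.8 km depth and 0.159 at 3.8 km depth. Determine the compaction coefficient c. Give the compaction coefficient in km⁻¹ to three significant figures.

0.279 km⁻¹

Athy: phi(z) = phi₀ e^(−cz) ⇒ phi₁/phi₂ = e^{c(z₂−z₁)} ⇒ c = ln(phi₁/phi₂)/(z₂−z₁)
c = ln(0.278/0.159) / (3.8 − 1.8) = ln(1.748) / 2 = 0.5587 / 2 = 0.2794 km⁻¹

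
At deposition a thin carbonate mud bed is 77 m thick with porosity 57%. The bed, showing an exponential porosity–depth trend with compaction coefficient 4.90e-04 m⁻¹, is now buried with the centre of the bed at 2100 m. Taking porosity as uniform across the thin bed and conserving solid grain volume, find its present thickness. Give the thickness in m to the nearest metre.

42 m

Working in km (1 km = 1000 m; β in km⁻¹ = β in m⁻¹ × 1000):
Porosity at 2.1 km: φ = 0.57·exp(−0.49×2.1) = 0.2037
Solid-volume conservation: h(1−φ) = h₀(1−φ₀) ⇒ h = h₀·(1−φ₀)/(1−φ)
h = 0.077 × (1 − 0.57)/(1 − 0.2037) = 0.077 × 0.5400 = 0.0416 km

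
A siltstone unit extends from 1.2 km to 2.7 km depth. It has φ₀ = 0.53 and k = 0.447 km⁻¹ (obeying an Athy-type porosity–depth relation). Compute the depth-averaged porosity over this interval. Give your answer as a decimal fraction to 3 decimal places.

⟨φ⟩ = (1/(d₂−d₁)) ∫ φ₀ e^(−kd) dd = φ₀·(e^(−k·d₁) − e^(−k·d₂)) / (k·(d₂−d₁))
e^(−0.447×1.2) = 0.5848; e^(−0.447×2.7) = 0.2991
⟨φ⟩ = 0.53 × (0.5848 − 0.2991) / (0.447 × 1.5) = 0.53 × 0.4261 = 0.2259

0.226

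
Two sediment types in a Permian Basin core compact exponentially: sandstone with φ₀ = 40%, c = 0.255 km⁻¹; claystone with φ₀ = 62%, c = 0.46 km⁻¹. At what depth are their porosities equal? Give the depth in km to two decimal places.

2.14 km

Set φ₀ₐ e^(−cₐz) = φ₀ᵦ e^(−cᵦz) ⇒ ln(φ₀ₐ/φ₀ᵦ) = (cₐ − cᵦ)·z
z = ln(0.4/0.62) / (0.255 − 0.46) = -0.4383 / -0.205 = 2.138 km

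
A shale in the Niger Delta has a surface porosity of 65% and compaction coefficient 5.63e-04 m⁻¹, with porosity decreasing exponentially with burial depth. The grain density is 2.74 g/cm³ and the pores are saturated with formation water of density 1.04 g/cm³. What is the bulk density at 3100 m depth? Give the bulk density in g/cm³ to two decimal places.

Working in km (1 km = 1000 m; c in km⁻¹ = c in m⁻¹ × 1000):
Porosity at depth: n = 0.65·exp(−0.563×3.1) = 0.65×0.1746 = 0.1135
Bulk density: ρ_b = (1−n)ρ_g + n·ρ_f = 0.8865×2.74 + 0.1135×1.04
       = 2.429 + 0.118 = 2.547 g/cm³

2.55 g/cm³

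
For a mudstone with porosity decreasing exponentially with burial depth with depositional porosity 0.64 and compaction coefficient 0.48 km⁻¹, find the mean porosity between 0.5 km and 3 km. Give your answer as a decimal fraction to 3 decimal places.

⟨φ⟩ = (1/(z₂−z₁)) ∫ φ₀ e^(−cz) dz = φ₀·(e^(−c·z₁) − e^(−c·z₂)) / (c·(z₂−z₁))
e^(−0.48×0.5) = 0.7866; e^(−0.48×3) = 0.2369
⟨φ⟩ = 0.64 × (0.7866 − 0.2369) / (0.48 × 2.5) = 0.64 × 0.4581 = 0.2932

0.293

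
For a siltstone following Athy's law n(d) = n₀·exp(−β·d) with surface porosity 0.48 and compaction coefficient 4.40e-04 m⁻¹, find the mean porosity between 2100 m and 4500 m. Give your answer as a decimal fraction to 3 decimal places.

Working in km (1 km = 1000 m; β in km⁻¹ = β in m⁻¹ × 1000):
⟨n⟩ = (1/(d₂−d₁)) ∫ n₀ e^(−βd) dd = n₀·(e^(−β·d₁) − e^(−β·d₂)) / (β·(d₂−d₁))
e^(−0.44×2.1) = 0.3969; e^(−0.44×4.5) = 0.1381
⟨n⟩ = 0.48 × (0.3969 − 0.1381) / (0.44 × 2.4) = 0.48 × 0.2451 = 0.1177

0.118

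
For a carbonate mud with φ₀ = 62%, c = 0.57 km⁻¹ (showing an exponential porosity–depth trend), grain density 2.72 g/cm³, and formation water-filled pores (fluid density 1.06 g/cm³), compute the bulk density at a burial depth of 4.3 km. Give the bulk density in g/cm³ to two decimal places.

2.63 g/cm³

Porosity at depth: φ = 0.62·exp(−0.57×4.3) = 0.62×0.0862 = 0.0534
Bulk density: ρ_b = (1−φ)ρ_g + φ·ρ_f = 0.9466×2.72 + 0.0534×1.06
       = 2.575 + 0.057 = 2.631 g/cm³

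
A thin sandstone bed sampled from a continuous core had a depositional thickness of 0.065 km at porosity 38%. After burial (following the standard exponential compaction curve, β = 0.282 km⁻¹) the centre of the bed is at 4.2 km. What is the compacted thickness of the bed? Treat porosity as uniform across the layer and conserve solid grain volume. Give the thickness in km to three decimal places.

0.046 km

Porosity at 4.2 km: n = 0.38·exp(−0.282×4.2) = 0.1163
Solid-volume conservation: h(1−n) = h₀(1−n₀) ⇒ h = h₀·(1−n₀)/(1−n)
h = 0.065 × (1 − 0.38)/(1 − 0.1163) = 0.065 × 0.7016 = 0.0456 km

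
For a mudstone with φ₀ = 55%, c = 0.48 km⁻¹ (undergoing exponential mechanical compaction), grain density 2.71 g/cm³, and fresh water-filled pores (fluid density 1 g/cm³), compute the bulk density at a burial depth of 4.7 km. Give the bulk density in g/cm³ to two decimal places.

2.61 g/cm³

Porosity at depth: φ = 0.55·exp(−0.48×4.7) = 0.55×0.1048 = 0.0576
Bulk density: ρ_b = (1−φ)ρ_g + φ·ρ_f = 0.9424×2.71 + 0.0576×1
       = 2.554 + 0.058 = 2.611 g/cm³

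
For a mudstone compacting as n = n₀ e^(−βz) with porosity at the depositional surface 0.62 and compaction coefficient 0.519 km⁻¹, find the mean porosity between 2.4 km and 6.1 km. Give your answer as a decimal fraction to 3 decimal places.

⟨n⟩ = (1/(z₂−z₁)) ∫ n₀ e^(−βz) dz = n₀·(e^(−β·z₁) − e^(−β·z₂)) / (β·(z₂−z₁))
e^(−0.519×2.4) = 0.2878; e^(−0.519×6.1) = 0.0422
⟨n⟩ = 0.62 × (0.2878 − 0.0422) / (0.519 × 3.7) = 0.62 × 0.1279 = 0.0793

0.079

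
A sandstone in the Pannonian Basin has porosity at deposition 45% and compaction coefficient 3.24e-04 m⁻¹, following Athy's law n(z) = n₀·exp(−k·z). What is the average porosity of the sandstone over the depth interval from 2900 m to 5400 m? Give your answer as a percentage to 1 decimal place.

12.1%

Working in km (1 km = 1000 m; k in km⁻¹ = k in m⁻¹ × 1000):
⟨n⟩ = (1/(z₂−z₁)) ∫ n₀ e^(−kz) dz = n₀·(e^(−k·z₁) − e^(−k·z₂)) / (k·(z₂−z₁))
e^(−0.324×2.9) = 0.3908; e^(−0.324×5.4) = 0.1738
⟨n⟩ = 0.45 × (0.3908 − 0.1738) / (0.324 × 2.5) = 0.45 × 0.2678 = 0.1205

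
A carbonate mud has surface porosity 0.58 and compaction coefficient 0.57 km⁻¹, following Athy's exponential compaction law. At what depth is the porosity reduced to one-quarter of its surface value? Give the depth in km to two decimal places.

2.43 km

phi/phi₀ = 1/4 ⇒ exp(−β·z) = 1/4 ⇒ z = ln(4) / β
z = 1.3863 / 0.57 = 2.432 km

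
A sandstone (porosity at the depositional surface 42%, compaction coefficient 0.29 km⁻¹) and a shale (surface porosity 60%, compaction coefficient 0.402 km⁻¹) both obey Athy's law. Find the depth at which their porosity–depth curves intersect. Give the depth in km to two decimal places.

3.18 km

Set φ₀ₐ e^(−βₐZ) = φ₀ᵦ e^(−βᵦZ) ⇒ ln(φ₀ₐ/φ₀ᵦ) = (βₐ − βᵦ)·Z
Z = ln(0.42/0.6) / (0.29 − 0.402) = -0.3567 / -0.112 = 3.185 km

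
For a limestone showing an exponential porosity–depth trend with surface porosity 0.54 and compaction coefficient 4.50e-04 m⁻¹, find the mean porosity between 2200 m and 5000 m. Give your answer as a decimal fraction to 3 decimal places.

Working in km (1 km = 1000 m; c in km⁻¹ = c in m⁻¹ × 1000):
⟨φ⟩ = (1/(d₂−d₁)) ∫ φ₀ e^(−cd) dd = φ₀·(e^(−c·d₁) − e^(−c·d₂)) / (c·(d₂−d₁))
e^(−0.45×2.2) = 0.3716; e^(−0.45×5) = 0.1054
⟨φ⟩ = 0.54 × (0.3716 − 0.1054) / (0.45 × 2.8) = 0.54 × 0.2113 = 0.1141

0.114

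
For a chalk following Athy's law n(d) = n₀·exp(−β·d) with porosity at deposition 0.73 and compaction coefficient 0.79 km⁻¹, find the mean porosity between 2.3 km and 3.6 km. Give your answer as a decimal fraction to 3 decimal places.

0.074

⟨n⟩ = (1/(d₂−d₁)) ∫ n₀ e^(−βd) dd = n₀·(e^(−β·d₁) − e^(−β·d₂)) / (β·(d₂−d₁))
e^(−0.79×2.3) = 0.1625; e^(−0.79×3.6) = 0.0582
⟨n⟩ = 0.73 × (0.1625 − 0.0582) / (0.79 × 1.3) = 0.73 × 0.1016 = 0.0742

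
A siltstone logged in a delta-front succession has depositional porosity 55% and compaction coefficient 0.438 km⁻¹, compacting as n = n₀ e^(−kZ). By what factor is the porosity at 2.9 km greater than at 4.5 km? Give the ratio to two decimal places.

2.02

n(Z₁)/n(Z₂) = e^(−k·Z₁)/e^(−k·Z₂) = e^{k(Z₂−Z₁)}
= exp(0.438 × 1.6) = exp(0.7008) = 2.0154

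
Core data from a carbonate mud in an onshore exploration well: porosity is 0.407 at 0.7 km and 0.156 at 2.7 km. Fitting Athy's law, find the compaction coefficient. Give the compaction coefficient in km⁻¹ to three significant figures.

0.479 km⁻¹

Athy: φ(d) = φ₀ e^(−cd) ⇒ φ₁/φ₂ = e^{c(d₂−d₁)} ⇒ c = ln(φ₁/φ₂)/(d₂−d₁)
c = ln(0.407/0.156) / (2.7 − 0.7) = ln(2.609) / 2 = 0.9590 / 2 = 0.4795 km⁻¹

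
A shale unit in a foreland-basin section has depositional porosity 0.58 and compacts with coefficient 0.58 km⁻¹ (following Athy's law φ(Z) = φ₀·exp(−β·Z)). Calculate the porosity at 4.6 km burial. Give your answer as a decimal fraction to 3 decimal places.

0.040

φ = φ₀·exp(−β·Z) = 0.58 × exp(−0.58 × 4.6) = 0.58 × exp(−2.668)
  = 0.58 × 0.0694 = 0.0402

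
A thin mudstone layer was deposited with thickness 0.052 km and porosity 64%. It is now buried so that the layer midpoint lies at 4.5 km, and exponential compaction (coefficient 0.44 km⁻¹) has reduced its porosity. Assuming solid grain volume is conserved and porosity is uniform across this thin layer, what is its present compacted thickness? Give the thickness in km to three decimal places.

0.021 km

Porosity at 4.5 km: phi = 0.64·exp(−0.44×4.5) = 0.0884
Solid-volume conservation: h(1−phi) = h₀(1−phi₀) ⇒ h = h₀·(1−phi₀)/(1−phi)
h = 0.052 × (1 − 0.64)/(1 − 0.0884) = 0.052 × 0.3949 = 0.0205 km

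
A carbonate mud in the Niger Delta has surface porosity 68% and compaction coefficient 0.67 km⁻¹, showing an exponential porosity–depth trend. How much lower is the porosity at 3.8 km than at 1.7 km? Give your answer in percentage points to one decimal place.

phi(1.7) = 0.68·e^(−0.67×1.7) = 0.2177
phi(3.8) = 0.68·e^(−0.67×3.8) = 0.0533
Δphi = 0.2177 − 0.0533 = 0.1644

16.4 percentage points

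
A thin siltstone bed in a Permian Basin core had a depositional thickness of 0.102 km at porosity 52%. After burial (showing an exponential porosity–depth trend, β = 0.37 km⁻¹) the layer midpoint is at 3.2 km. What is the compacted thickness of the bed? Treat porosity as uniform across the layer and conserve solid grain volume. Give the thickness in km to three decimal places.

Porosity at 3.2 km: n = 0.52·exp(−0.37×3.2) = 0.1591
Solid-volume conservation: h(1−n) = h₀(1−n₀) ⇒ h = h₀·(1−n₀)/(1−n)
h = 0.102 × (1 − 0.52)/(1 − 0.1591) = 0.102 × 0.5708 = 0.0582 km

0.058 km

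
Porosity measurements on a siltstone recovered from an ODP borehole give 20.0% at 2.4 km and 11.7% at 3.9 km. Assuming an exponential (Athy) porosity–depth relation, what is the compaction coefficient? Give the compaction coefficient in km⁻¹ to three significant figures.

Athy: n(d) = n₀ e^(−βd) ⇒ n₁/n₂ = e^{β(d₂−d₁)} ⇒ β = ln(n₁/n₂)/(d₂−d₁)
β = ln(0.2/0.117) / (3.9 − 2.4) = ln(1.709) / 1.5 = 0.5361 / 1.5 = 0.3574 km⁻¹

0.357 km⁻¹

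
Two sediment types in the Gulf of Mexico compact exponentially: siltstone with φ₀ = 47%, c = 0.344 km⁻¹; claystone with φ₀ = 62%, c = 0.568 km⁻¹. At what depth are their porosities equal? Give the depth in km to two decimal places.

Set φ₀ₐ e^(−cₐz) = φ₀ᵦ e^(−cᵦz) ⇒ ln(φ₀ₐ/φ₀ᵦ) = (cₐ − cᵦ)·z
z = ln(0.47/0.62) / (0.344 − 0.568) = -0.2770 / -0.224 = 1.237 km

1.24 km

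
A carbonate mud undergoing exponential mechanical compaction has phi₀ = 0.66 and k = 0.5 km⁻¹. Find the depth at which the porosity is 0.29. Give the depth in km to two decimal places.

1.64 km

Invert Athy's law: Z = ln(phi₀/phi) / k
Z = ln(0.66/0.29) / 0.5 = ln(2.276) / 0.5 = 0.8224 / 0.5 = 1.645 km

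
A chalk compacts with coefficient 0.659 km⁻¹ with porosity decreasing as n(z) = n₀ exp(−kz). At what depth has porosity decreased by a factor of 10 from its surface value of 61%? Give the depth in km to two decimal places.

3.49 km

n/n₀ = 1/10 ⇒ exp(−k·z) = 1/10 ⇒ z = ln(10) / k
z = 2.3026 / 0.659 = 3.494 km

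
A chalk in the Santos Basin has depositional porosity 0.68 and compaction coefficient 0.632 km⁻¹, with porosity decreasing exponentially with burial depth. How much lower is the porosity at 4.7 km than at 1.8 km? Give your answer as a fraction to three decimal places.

0.183

n(1.8) = 0.68·e^(−0.632×1.8) = 0.2180
n(4.7) = 0.68·e^(−0.632×4.7) = 0.0349
Δn = 0.2180 − 0.0349 = 0.1831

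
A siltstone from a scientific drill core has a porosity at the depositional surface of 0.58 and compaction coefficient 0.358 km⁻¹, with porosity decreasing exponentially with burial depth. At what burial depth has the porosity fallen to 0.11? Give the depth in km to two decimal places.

4.64 km

Invert Athy's law: z = ln(n₀/n) / k
z = ln(0.58/0.11) / 0.358 = ln(5.273) / 0.358 = 1.6625 / 0.358 = 4.644 km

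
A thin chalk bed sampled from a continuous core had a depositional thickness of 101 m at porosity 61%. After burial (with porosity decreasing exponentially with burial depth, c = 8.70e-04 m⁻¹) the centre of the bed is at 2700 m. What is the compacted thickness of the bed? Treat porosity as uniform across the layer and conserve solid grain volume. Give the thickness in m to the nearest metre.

Working in km (1 km = 1000 m; c in km⁻¹ = c in m⁻¹ × 1000):
Porosity at 2.7 km: phi = 0.61·exp(−0.87×2.7) = 0.0582
Solid-volume conservation: h(1−phi) = h₀(1−phi₀) ⇒ h = h₀·(1−phi₀)/(1−phi)
h = 0.101 × (1 − 0.61)/(1 − 0.0582) = 0.101 × 0.4141 = 0.0418 km

42 m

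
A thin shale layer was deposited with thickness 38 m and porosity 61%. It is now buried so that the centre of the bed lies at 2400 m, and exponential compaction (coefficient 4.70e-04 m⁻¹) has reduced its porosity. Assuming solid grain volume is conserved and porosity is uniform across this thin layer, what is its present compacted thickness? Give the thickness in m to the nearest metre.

Working in km (1 km = 1000 m; k in km⁻¹ = k in m⁻¹ × 1000):
Porosity at 2.4 km: phi = 0.61·exp(−0.47×2.4) = 0.1974
Solid-volume conservation: h(1−phi) = h₀(1−phi₀) ⇒ h = h₀·(1−phi₀)/(1−phi)
h = 0.038 × (1 − 0.61)/(1 − 0.1974) = 0.038 × 0.4859 = 0.0185 km

18 m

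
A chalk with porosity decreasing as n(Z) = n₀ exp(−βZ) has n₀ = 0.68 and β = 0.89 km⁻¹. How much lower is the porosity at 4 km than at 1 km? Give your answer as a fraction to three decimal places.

0.260

n(1) = 0.68·e^(−0.89×1) = 0.2792
n(4) = 0.68·e^(−0.89×4) = 0.0193
Δn = 0.2792 − 0.0193 = 0.2599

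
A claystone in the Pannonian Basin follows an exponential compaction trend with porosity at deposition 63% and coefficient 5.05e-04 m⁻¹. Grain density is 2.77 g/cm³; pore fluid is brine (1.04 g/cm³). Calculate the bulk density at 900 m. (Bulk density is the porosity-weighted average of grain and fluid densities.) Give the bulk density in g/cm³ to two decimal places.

2.08 g/cm³

Working in km (1 km = 1000 m; c in km⁻¹ = c in m⁻¹ × 1000):
Porosity at depth: n = 0.63·exp(−0.505×0.9) = 0.63×0.6348 = 0.3999
Bulk density: ρ_b = (1−n)ρ_g + n·ρ_f = 0.6001×2.77 + 0.3999×1.04
       = 1.662 + 0.416 = 2.078 g/cm³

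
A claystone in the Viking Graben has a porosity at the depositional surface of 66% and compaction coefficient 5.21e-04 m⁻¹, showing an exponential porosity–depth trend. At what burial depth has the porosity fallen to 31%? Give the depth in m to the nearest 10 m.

1450 m

Working in km (1 km = 1000 m; β in km⁻¹ = β in m⁻¹ × 1000):
Invert Athy's law: d = ln(φ₀/φ) / β
d = ln(0.66/0.31) / 0.521 = ln(2.129) / 0.521 = 0.7557 / 0.521 = 1.450 km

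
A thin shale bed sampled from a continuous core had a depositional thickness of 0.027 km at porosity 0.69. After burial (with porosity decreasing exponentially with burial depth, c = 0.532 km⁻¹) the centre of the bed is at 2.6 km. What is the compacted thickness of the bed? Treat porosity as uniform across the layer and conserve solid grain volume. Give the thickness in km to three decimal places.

Porosity at 2.6 km: φ = 0.69·exp(−0.532×2.6) = 0.1730
Solid-volume conservation: h(1−φ) = h₀(1−φ₀) ⇒ h = h₀·(1−φ₀)/(1−φ)
h = 0.027 × (1 − 0.69)/(1 − 0.1730) = 0.027 × 0.3749 = 0.0101 km

0.010 km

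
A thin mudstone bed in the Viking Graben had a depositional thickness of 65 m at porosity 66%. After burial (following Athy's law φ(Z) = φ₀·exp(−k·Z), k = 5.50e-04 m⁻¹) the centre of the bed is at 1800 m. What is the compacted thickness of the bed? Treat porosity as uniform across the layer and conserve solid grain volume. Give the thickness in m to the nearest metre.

Working in km (1 km = 1000 m; k in km⁻¹ = k in m⁻¹ × 1000):
Porosity at 1.8 km: φ = 0.66·exp(−0.55×1.8) = 0.2452
Solid-volume conservation: h(1−φ) = h₀(1−φ₀) ⇒ h = h₀·(1−φ₀)/(1−φ)
h = 0.065 × (1 − 0.66)/(1 − 0.2452) = 0.065 × 0.4505 = 0.0293 km

29 m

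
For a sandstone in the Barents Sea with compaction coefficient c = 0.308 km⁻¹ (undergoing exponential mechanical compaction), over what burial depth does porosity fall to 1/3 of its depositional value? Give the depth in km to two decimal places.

n/n₀ = 1/3 ⇒ exp(−c·Z) = 1/3 ⇒ Z = ln(3) / c
Z = 1.0986 / 0.308 = 3.567 km

3.57 km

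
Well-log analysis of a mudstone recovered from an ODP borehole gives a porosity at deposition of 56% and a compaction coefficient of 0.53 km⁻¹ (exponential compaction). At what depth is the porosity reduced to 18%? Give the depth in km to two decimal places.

Invert Athy's law: d = ln(φ₀/φ) / k
d = ln(0.56/0.18) / 0.53 = ln(3.111) / 0.53 = 1.1350 / 0.53 = 2.141 km

2.14 km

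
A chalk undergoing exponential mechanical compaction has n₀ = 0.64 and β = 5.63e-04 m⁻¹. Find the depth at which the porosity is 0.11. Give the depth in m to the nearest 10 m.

3130 m

Working in km (1 km = 1000 m; β in km⁻¹ = β in m⁻¹ × 1000):
Invert Athy's law: Z = ln(n₀/n) / β
Z = ln(0.64/0.11) / 0.563 = ln(5.818) / 0.563 = 1.7610 / 0.563 = 3.128 km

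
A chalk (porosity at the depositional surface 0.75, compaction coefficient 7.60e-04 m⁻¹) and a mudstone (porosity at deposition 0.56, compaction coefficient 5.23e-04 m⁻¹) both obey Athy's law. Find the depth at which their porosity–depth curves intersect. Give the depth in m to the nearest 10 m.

Working in km (1 km = 1000 m; k in km⁻¹ = k in m⁻¹ × 1000):
Set phi₀ₐ e^(−kₐz) = phi₀ᵦ e^(−kᵦz) ⇒ ln(phi₀ₐ/phi₀ᵦ) = (kₐ − kᵦ)·z
z = ln(0.75/0.56) / (0.76 − 0.523) = 0.2921 / 0.237 = 1.233 km

1230 m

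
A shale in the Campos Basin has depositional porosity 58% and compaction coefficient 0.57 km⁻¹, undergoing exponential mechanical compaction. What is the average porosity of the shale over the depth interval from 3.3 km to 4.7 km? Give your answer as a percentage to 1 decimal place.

⟨phi⟩ = (1/(d₂−d₁)) ∫ phi₀ e^(−kd) dd = phi₀·(e^(−k·d₁) − e^(−k·d₂)) / (k·(d₂−d₁))
e^(−0.57×3.3) = 0.1524; e^(−0.57×4.7) = 0.0686
⟨phi⟩ = 0.58 × (0.1524 − 0.0686) / (0.57 × 1.4) = 0.58 × 0.1050 = 0.0609

6.1%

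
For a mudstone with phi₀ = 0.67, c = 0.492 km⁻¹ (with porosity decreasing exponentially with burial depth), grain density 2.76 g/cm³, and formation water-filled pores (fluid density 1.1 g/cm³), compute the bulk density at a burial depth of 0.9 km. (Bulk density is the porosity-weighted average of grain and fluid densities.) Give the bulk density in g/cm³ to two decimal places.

2.05 g/cm³

Porosity at depth: phi = 0.67·exp(−0.492×0.9) = 0.67×0.6422 = 0.4303
Bulk density: ρ_b = (1−phi)ρ_g + phi·ρ_f = 0.5697×2.76 + 0.4303×1.1
       = 1.572 + 0.473 = 2.046 g/cm³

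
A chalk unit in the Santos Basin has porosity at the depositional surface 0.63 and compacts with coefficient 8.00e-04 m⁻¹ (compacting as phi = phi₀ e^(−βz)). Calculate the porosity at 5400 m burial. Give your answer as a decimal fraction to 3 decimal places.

0.008

Working in km (1 km = 1000 m; β in km⁻¹ = β in m⁻¹ × 1000):
phi = phi₀·exp(−β·z) = 0.63 × exp(−0.8 × 5.4) = 0.63 × exp(−4.32)
  = 0.63 × 0.0133 = 0.0084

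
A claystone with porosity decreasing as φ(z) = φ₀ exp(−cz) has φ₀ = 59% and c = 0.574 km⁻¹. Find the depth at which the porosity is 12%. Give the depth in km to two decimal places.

Invert Athy's law: z = ln(φ₀/φ) / c
z = ln(0.59/0.12) / 0.574 = ln(4.917) / 0.574 = 1.5926 / 0.574 = 2.775 km

2.77 km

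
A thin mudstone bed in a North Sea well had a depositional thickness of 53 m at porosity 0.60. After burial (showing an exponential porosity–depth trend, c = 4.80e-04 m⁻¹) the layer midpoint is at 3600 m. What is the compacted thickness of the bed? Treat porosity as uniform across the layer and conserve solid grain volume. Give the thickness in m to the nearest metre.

Working in km (1 km = 1000 m; c in km⁻¹ = c in m⁻¹ × 1000):
Porosity at 3.6 km: n = 0.6·exp(−0.48×3.6) = 0.1066
Solid-volume conservation: h(1−n) = h₀(1−n₀) ⇒ h = h₀·(1−n₀)/(1−n)
h = 0.053 × (1 − 0.6)/(1 − 0.1066) = 0.053 × 0.4477 = 0.0237 km

24 m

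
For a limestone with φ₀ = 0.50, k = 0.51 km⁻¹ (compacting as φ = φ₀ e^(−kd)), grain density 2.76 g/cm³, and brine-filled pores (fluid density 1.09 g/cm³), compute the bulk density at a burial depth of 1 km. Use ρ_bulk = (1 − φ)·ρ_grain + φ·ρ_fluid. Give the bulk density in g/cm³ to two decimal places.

2.26 g/cm³

Porosity at depth: φ = 0.5·exp(−0.51×1) = 0.5×0.6005 = 0.3002
Bulk density: ρ_b = (1−φ)ρ_g + φ·ρ_f = 0.6998×2.76 + 0.3002×1.09
       = 1.931 + 0.327 = 2.259 g/cm³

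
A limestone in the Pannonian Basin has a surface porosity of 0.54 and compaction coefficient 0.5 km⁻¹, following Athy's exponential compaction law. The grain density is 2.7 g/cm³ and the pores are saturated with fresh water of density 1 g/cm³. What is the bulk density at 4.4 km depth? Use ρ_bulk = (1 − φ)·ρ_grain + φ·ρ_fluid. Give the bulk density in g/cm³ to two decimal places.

2.60 g/cm³

Porosity at depth: phi = 0.54·exp(−0.5×4.4) = 0.54×0.1108 = 0.0598
Bulk density: ρ_b = (1−phi)ρ_g + phi·ρ_f = 0.9402×2.7 + 0.0598×1
       = 2.538 + 0.060 = 2.598 g/cm³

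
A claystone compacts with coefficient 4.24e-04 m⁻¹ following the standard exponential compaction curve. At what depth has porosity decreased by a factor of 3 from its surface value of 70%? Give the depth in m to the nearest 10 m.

Working in km (1 km = 1000 m; β in km⁻¹ = β in m⁻¹ × 1000):
phi/phi₀ = 1/3 ⇒ exp(−β·d) = 1/3 ⇒ d = ln(3) / β
d = 1.0986 / 0.424 = 2.591 km

2590 m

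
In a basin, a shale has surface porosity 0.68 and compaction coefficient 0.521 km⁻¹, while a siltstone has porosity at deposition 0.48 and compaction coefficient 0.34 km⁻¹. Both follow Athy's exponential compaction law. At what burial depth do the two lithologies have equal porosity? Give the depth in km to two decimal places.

1.92 km

Set n₀ₐ e^(−kₐZ) = n₀ᵦ e^(−kᵦZ) ⇒ ln(n₀ₐ/n₀ᵦ) = (kₐ − kᵦ)·Z
Z = ln(0.68/0.48) / (0.521 − 0.34) = 0.3483 / 0.181 = 1.924 km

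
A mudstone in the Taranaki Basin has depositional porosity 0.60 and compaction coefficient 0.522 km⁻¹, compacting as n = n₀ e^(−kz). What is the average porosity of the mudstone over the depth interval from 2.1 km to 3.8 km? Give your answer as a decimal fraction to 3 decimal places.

⟨n⟩ = (1/(z₂−z₁)) ∫ n₀ e^(−kz) dz = n₀·(e^(−k·z₁) − e^(−k·z₂)) / (k·(z₂−z₁))
e^(−0.522×2.1) = 0.3341; e^(−0.522×3.8) = 0.1376
⟨n⟩ = 0.6 × (0.3341 − 0.1376) / (0.522 × 1.7) = 0.6 × 0.2215 = 0.1329

0.133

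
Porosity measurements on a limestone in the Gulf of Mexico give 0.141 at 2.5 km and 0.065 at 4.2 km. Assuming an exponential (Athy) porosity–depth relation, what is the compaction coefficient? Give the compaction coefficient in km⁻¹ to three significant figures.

Athy: phi(Z) = phi₀ e^(−βZ) ⇒ phi₁/phi₂ = e^{β(Z₂−Z₁)} ⇒ β = ln(phi₁/phi₂)/(Z₂−Z₁)
β = ln(0.141/0.065) / (4.2 − 2.5) = ln(2.169) / 1.7 = 0.7744 / 1.7 = 0.4555 km⁻¹

0.456 km⁻¹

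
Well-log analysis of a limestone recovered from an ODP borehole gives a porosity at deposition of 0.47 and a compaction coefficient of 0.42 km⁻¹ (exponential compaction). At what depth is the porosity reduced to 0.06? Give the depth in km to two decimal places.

4.90 km

Invert Athy's law: z = ln(phi₀/phi) / c
z = ln(0.47/0.06) / 0.42 = ln(7.833) / 0.42 = 2.0584 / 0.42 = 4.901 km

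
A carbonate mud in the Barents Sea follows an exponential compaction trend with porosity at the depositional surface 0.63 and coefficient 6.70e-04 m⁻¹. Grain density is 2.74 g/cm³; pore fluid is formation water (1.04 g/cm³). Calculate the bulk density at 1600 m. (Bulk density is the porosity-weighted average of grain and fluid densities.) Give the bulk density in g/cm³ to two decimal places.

2.37 g/cm³

Working in km (1 km = 1000 m; k in km⁻¹ = k in m⁻¹ × 1000):
Porosity at depth: n = 0.63·exp(−0.67×1.6) = 0.63×0.3423 = 0.2157
Bulk density: ρ_b = (1−n)ρ_g + n·ρ_f = 0.7843×2.74 + 0.2157×1.04
       = 2.149 + 0.224 = 2.373 g/cm³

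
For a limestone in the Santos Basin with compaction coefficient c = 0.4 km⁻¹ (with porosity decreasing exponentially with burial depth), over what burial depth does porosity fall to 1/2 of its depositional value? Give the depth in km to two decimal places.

phi/phi₀ = 1/2 ⇒ exp(−c·d) = 1/2 ⇒ d = ln(2) / c
d = 0.6931 / 0.4 = 1.733 km

1.73 km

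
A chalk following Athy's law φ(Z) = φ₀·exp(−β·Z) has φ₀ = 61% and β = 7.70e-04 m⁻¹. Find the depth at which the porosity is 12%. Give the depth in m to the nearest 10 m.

2110 m

Working in km (1 km = 1000 m; β in km⁻¹ = β in m⁻¹ × 1000):
Invert Athy's law: Z = ln(φ₀/φ) / β
Z = ln(0.61/0.12) / 0.77 = ln(5.083) / 0.77 = 1.6260 / 0.77 = 2.112 km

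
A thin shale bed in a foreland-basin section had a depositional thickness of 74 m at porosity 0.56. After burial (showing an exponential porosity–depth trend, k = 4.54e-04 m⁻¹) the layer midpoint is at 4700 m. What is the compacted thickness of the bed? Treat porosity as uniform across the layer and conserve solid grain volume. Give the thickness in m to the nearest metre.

35 m

Working in km (1 km = 1000 m; k in km⁻¹ = k in m⁻¹ × 1000):
Porosity at 4.7 km: φ = 0.56·exp(−0.454×4.7) = 0.0663
Solid-volume conservation: h(1−φ) = h₀(1−φ₀) ⇒ h = h₀·(1−φ₀)/(1−φ)
h = 0.074 × (1 − 0.56)/(1 − 0.0663) = 0.074 × 0.4712 = 0.0349 km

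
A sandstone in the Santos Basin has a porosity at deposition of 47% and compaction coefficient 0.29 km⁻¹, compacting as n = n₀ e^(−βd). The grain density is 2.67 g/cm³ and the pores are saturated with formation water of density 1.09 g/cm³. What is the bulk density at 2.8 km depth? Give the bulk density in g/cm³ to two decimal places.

2.34 g/cm³

Porosity at depth: n = 0.47·exp(−0.29×2.8) = 0.47×0.4440 = 0.2087
Bulk density: ρ_b = (1−n)ρ_g + n·ρ_f = 0.7913×2.67 + 0.2087×1.09
       = 2.113 + 0.227 = 2.340 g/cm³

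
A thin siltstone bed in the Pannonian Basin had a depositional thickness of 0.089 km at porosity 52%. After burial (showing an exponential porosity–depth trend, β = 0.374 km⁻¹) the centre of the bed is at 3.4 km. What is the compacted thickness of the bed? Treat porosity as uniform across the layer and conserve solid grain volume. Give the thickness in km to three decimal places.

Porosity at 3.4 km: n = 0.52·exp(−0.374×3.4) = 0.1458
Solid-volume conservation: h(1−n) = h₀(1−n₀) ⇒ h = h₀·(1−n₀)/(1−n)
h = 0.089 × (1 − 0.52)/(1 − 0.1458) = 0.089 × 0.5619 = 0.0500 km

0.050 km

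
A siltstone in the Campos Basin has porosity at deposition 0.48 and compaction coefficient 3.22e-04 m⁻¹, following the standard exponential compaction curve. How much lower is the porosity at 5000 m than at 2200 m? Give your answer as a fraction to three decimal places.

Working in km (1 km = 1000 m; c in km⁻¹ = c in m⁻¹ × 1000):
n(2.2) = 0.48·e^(−0.322×2.2) = 0.2364
n(5) = 0.48·e^(−0.322×5) = 0.0959
Δn = 0.2364 − 0.0959 = 0.1404

0.140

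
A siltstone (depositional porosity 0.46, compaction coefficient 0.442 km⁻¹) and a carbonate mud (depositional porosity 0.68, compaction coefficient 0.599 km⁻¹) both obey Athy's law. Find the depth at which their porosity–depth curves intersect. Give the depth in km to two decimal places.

2.49 km

Set φ₀ₐ e^(−cₐd) = φ₀ᵦ e^(−cᵦd) ⇒ ln(φ₀ₐ/φ₀ᵦ) = (cₐ − cᵦ)·d
d = ln(0.46/0.68) / (0.442 − 0.599) = -0.3909 / -0.157 = 2.490 km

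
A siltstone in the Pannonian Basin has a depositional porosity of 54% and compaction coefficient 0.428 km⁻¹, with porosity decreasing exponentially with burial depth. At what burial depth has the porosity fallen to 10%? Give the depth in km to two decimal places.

Invert Athy's law: Z = ln(phi₀/phi) / β
Z = ln(0.54/0.1) / 0.428 = ln(5.4) / 0.428 = 1.6864 / 0.428 = 3.940 km

3.94 km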